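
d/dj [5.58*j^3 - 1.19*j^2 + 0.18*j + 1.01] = 16.74*j^2 - 2.38*j + 0.18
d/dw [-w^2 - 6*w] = -2*w - 6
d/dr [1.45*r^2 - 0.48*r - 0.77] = 2.9*r - 0.48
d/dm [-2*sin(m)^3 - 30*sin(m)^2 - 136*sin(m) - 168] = 2*(-30*sin(m) + 3*cos(m)^2 - 71)*cos(m)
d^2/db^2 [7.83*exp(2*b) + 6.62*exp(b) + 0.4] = (31.32*exp(b) + 6.62)*exp(b)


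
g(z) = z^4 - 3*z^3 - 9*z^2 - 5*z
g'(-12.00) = -7997.00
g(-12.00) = 24684.00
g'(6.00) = 427.00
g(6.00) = 294.00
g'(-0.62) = 1.75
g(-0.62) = 0.50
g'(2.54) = -43.24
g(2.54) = -78.30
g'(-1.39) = -8.11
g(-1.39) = 1.35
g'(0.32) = -11.55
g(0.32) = -2.61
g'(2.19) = -45.57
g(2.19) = -62.62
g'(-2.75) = -106.75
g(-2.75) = 65.27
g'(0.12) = -7.28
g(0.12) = -0.73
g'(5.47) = 281.92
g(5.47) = 107.62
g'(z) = 4*z^3 - 9*z^2 - 18*z - 5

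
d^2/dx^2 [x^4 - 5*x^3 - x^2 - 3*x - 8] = 12*x^2 - 30*x - 2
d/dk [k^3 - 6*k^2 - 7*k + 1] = 3*k^2 - 12*k - 7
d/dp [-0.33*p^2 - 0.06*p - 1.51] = -0.66*p - 0.06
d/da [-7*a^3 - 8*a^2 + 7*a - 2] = -21*a^2 - 16*a + 7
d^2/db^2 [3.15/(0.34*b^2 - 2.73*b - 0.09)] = (0.72828*b^2 - 5.84766*b - 3.15*(0.68*b - 2.73)*(1.36*b - 5.46) - 0.19278)/(-0.34*b^2 + 2.73*b + 0.09)^3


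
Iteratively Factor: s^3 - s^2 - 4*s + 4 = (s - 2)*(s^2 + s - 2) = (s - 2)*(s - 1)*(s + 2)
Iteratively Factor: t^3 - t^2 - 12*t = (t - 4)*(t^2 + 3*t) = (t - 4)*(t + 3)*(t)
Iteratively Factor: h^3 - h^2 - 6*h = (h)*(h^2 - h - 6) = h*(h + 2)*(h - 3)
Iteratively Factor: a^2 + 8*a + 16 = (a + 4)*(a + 4)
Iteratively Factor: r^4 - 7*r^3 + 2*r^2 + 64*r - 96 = (r + 3)*(r^3 - 10*r^2 + 32*r - 32) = (r - 2)*(r + 3)*(r^2 - 8*r + 16) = (r - 4)*(r - 2)*(r + 3)*(r - 4)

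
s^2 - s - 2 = (s - 2)*(s + 1)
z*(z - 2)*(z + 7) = z^3 + 5*z^2 - 14*z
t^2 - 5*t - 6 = (t - 6)*(t + 1)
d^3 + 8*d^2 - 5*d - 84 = (d - 3)*(d + 4)*(d + 7)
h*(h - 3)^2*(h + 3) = h^4 - 3*h^3 - 9*h^2 + 27*h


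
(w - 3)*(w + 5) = w^2 + 2*w - 15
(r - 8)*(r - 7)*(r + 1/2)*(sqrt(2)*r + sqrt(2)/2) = sqrt(2)*r^4 - 14*sqrt(2)*r^3 + 165*sqrt(2)*r^2/4 + 209*sqrt(2)*r/4 + 14*sqrt(2)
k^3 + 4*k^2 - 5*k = k*(k - 1)*(k + 5)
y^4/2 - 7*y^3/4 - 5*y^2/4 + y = y*(y/2 + 1/2)*(y - 4)*(y - 1/2)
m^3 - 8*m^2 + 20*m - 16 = (m - 4)*(m - 2)^2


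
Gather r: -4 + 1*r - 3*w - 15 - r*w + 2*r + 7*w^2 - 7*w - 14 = r*(3 - w) + 7*w^2 - 10*w - 33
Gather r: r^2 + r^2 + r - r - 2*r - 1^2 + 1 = 2*r^2 - 2*r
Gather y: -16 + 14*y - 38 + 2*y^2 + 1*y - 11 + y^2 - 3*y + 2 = 3*y^2 + 12*y - 63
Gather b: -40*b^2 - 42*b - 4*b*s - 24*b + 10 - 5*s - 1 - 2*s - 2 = -40*b^2 + b*(-4*s - 66) - 7*s + 7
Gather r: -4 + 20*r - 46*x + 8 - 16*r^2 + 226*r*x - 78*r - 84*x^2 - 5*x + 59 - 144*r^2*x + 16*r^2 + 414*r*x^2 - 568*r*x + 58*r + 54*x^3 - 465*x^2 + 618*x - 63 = -144*r^2*x + r*(414*x^2 - 342*x) + 54*x^3 - 549*x^2 + 567*x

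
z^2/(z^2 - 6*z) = z/(z - 6)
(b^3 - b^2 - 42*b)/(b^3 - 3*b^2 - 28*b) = (b + 6)/(b + 4)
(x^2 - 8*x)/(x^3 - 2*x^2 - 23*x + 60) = x*(x - 8)/(x^3 - 2*x^2 - 23*x + 60)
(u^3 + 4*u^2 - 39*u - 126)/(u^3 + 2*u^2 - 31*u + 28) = (u^2 - 3*u - 18)/(u^2 - 5*u + 4)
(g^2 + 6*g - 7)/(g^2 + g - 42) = (g - 1)/(g - 6)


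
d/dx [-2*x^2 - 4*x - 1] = -4*x - 4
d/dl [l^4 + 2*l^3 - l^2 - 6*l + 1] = 4*l^3 + 6*l^2 - 2*l - 6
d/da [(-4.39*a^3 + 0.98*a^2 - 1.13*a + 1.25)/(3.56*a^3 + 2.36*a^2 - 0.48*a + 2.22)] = (-13.8492*a^4 + 12.26*a^3 - 40.391*a^2 - 1.5488*a - 1.9086)/(12.6736*a^6 + 16.8032*a^5 + 2.152*a^4 + 13.5408*a^3 + 10.7088*a^2 - 2.1312*a + 4.9284)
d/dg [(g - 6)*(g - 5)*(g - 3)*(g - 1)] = 4*g^3 - 45*g^2 + 154*g - 153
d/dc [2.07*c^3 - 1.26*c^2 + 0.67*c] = 6.21*c^2 - 2.52*c + 0.67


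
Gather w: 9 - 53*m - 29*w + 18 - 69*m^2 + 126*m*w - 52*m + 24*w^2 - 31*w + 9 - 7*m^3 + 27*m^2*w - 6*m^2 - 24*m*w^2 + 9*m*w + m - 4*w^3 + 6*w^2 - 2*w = -7*m^3 - 75*m^2 - 104*m - 4*w^3 + w^2*(30 - 24*m) + w*(27*m^2 + 135*m - 62) + 36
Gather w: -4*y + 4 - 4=-4*y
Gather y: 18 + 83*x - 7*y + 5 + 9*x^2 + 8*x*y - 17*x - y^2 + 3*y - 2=9*x^2 + 66*x - y^2 + y*(8*x - 4) + 21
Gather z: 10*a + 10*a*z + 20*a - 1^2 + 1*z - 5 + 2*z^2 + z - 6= 30*a + 2*z^2 + z*(10*a + 2) - 12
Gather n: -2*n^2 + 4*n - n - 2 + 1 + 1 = -2*n^2 + 3*n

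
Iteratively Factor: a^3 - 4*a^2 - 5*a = (a)*(a^2 - 4*a - 5) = a*(a - 5)*(a + 1)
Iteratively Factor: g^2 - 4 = (g - 2)*(g + 2)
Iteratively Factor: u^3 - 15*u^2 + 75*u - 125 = (u - 5)*(u^2 - 10*u + 25) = (u - 5)^2*(u - 5)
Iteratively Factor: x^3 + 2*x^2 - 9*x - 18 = (x + 2)*(x^2 - 9) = (x - 3)*(x + 2)*(x + 3)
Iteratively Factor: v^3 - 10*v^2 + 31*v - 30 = (v - 3)*(v^2 - 7*v + 10) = (v - 3)*(v - 2)*(v - 5)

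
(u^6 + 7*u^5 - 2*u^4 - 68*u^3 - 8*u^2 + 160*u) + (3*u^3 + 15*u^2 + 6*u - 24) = u^6 + 7*u^5 - 2*u^4 - 65*u^3 + 7*u^2 + 166*u - 24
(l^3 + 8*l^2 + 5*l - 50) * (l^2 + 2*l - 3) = l^5 + 10*l^4 + 18*l^3 - 64*l^2 - 115*l + 150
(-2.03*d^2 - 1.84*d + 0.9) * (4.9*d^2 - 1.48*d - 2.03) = -9.947*d^4 - 6.0116*d^3 + 11.2541*d^2 + 2.4032*d - 1.827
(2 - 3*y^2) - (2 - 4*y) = -3*y^2 + 4*y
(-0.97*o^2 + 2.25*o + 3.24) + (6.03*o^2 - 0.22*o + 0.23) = 5.06*o^2 + 2.03*o + 3.47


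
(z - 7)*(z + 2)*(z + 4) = z^3 - z^2 - 34*z - 56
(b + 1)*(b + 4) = b^2 + 5*b + 4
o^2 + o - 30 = (o - 5)*(o + 6)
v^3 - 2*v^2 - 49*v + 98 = (v - 7)*(v - 2)*(v + 7)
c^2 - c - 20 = (c - 5)*(c + 4)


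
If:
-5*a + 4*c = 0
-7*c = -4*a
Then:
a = 0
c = 0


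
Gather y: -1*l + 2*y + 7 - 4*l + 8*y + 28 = -5*l + 10*y + 35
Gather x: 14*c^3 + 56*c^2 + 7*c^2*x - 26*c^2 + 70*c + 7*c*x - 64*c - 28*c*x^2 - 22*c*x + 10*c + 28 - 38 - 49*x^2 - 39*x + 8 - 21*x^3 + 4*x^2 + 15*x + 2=14*c^3 + 30*c^2 + 16*c - 21*x^3 + x^2*(-28*c - 45) + x*(7*c^2 - 15*c - 24)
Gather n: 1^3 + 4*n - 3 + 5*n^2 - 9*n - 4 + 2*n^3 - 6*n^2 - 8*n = 2*n^3 - n^2 - 13*n - 6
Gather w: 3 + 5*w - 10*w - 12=-5*w - 9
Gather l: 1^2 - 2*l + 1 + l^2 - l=l^2 - 3*l + 2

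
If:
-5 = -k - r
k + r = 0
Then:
No Solution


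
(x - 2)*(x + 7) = x^2 + 5*x - 14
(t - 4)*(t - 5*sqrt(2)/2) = t^2 - 4*t - 5*sqrt(2)*t/2 + 10*sqrt(2)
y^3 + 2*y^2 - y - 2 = (y - 1)*(y + 1)*(y + 2)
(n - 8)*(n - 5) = n^2 - 13*n + 40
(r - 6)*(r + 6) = r^2 - 36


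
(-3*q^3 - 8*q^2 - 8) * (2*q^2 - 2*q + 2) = -6*q^5 - 10*q^4 + 10*q^3 - 32*q^2 + 16*q - 16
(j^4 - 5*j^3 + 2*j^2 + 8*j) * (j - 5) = j^5 - 10*j^4 + 27*j^3 - 2*j^2 - 40*j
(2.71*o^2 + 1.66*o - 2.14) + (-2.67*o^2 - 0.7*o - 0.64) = 0.04*o^2 + 0.96*o - 2.78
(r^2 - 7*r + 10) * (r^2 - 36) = r^4 - 7*r^3 - 26*r^2 + 252*r - 360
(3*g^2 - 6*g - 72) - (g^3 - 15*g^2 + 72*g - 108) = -g^3 + 18*g^2 - 78*g + 36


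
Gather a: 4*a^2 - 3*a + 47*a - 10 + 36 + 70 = 4*a^2 + 44*a + 96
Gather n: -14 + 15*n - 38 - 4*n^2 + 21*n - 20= -4*n^2 + 36*n - 72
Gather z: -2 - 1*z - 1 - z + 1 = -2*z - 2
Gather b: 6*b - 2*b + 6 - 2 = 4*b + 4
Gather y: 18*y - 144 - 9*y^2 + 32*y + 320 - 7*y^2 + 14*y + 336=-16*y^2 + 64*y + 512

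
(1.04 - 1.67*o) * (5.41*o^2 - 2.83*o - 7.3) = -9.0347*o^3 + 10.3525*o^2 + 9.2478*o - 7.592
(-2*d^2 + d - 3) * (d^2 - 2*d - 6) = -2*d^4 + 5*d^3 + 7*d^2 + 18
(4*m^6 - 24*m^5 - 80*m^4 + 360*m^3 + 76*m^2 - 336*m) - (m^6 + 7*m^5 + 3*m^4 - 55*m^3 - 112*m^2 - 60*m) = 3*m^6 - 31*m^5 - 83*m^4 + 415*m^3 + 188*m^2 - 276*m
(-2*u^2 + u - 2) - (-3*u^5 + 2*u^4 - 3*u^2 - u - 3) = 3*u^5 - 2*u^4 + u^2 + 2*u + 1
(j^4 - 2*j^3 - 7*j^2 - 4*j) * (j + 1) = j^5 - j^4 - 9*j^3 - 11*j^2 - 4*j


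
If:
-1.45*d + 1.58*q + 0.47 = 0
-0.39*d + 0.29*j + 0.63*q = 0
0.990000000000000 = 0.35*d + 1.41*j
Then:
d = -0.14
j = 0.74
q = -0.43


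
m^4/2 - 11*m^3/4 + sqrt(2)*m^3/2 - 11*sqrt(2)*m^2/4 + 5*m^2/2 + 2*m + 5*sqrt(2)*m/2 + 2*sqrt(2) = (m/2 + sqrt(2)/2)*(m - 4)*(m - 2)*(m + 1/2)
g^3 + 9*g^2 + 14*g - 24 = (g - 1)*(g + 4)*(g + 6)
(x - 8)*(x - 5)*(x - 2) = x^3 - 15*x^2 + 66*x - 80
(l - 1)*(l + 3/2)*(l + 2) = l^3 + 5*l^2/2 - l/2 - 3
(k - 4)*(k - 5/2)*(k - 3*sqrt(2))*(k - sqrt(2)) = k^4 - 13*k^3/2 - 4*sqrt(2)*k^3 + 16*k^2 + 26*sqrt(2)*k^2 - 40*sqrt(2)*k - 39*k + 60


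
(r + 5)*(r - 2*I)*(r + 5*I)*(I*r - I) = I*r^4 - 3*r^3 + 4*I*r^3 - 12*r^2 + 5*I*r^2 + 15*r + 40*I*r - 50*I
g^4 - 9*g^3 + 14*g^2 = g^2*(g - 7)*(g - 2)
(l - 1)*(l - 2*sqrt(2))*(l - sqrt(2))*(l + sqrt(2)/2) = l^4 - 5*sqrt(2)*l^3/2 - l^3 + l^2 + 5*sqrt(2)*l^2/2 - l + 2*sqrt(2)*l - 2*sqrt(2)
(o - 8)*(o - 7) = o^2 - 15*o + 56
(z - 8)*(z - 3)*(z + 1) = z^3 - 10*z^2 + 13*z + 24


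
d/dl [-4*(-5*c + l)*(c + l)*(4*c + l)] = 84*c^2 - 12*l^2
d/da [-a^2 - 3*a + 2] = -2*a - 3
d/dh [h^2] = 2*h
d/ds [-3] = 0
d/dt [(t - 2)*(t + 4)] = 2*t + 2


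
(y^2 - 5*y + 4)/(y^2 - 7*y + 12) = (y - 1)/(y - 3)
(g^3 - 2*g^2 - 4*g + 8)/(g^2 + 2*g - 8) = (g^2 - 4)/(g + 4)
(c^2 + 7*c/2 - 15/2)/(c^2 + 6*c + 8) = (2*c^2 + 7*c - 15)/(2*(c^2 + 6*c + 8))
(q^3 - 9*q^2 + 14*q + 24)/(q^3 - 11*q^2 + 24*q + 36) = (q - 4)/(q - 6)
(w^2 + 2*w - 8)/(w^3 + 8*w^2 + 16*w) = (w - 2)/(w*(w + 4))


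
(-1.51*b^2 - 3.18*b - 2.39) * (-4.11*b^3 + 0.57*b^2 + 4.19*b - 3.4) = 6.2061*b^5 + 12.2091*b^4 + 1.6834*b^3 - 9.5525*b^2 + 0.797899999999998*b + 8.126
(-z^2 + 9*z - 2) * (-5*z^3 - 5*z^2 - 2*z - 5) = 5*z^5 - 40*z^4 - 33*z^3 - 3*z^2 - 41*z + 10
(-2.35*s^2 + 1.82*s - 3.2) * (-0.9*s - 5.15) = 2.115*s^3 + 10.4645*s^2 - 6.493*s + 16.48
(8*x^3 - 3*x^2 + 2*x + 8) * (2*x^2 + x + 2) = 16*x^5 + 2*x^4 + 17*x^3 + 12*x^2 + 12*x + 16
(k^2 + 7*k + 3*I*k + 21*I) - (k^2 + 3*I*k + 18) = 7*k - 18 + 21*I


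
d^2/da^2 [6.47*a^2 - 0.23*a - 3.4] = 12.9400000000000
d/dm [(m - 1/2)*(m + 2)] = 2*m + 3/2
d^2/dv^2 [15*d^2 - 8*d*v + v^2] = 2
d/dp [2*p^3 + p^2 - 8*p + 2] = 6*p^2 + 2*p - 8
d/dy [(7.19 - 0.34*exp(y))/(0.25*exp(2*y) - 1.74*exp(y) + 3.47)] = (0.085*exp(2*y) - 3.595*exp(y) + 11.3308)*exp(y)/(0.0625*exp(4*y) - 0.87*exp(3*y) + 4.7626*exp(2*y) - 12.0756*exp(y) + 12.0409)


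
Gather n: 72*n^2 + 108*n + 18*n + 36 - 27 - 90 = 72*n^2 + 126*n - 81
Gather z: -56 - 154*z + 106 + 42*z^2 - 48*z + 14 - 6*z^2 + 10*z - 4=36*z^2 - 192*z + 60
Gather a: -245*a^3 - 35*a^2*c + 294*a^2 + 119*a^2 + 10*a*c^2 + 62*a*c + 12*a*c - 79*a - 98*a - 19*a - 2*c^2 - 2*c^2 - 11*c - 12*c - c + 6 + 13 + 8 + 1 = -245*a^3 + a^2*(413 - 35*c) + a*(10*c^2 + 74*c - 196) - 4*c^2 - 24*c + 28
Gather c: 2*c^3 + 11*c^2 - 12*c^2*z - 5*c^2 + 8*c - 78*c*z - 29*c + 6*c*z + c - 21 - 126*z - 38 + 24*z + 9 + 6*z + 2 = 2*c^3 + c^2*(6 - 12*z) + c*(-72*z - 20) - 96*z - 48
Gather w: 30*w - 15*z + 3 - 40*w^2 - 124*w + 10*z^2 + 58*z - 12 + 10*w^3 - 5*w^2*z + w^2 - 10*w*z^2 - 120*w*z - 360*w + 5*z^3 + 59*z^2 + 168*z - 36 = 10*w^3 + w^2*(-5*z - 39) + w*(-10*z^2 - 120*z - 454) + 5*z^3 + 69*z^2 + 211*z - 45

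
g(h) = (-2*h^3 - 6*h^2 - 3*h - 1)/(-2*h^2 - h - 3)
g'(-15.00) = 1.00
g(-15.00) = -12.43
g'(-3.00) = 0.90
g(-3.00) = -0.44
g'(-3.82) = 0.97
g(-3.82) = -1.21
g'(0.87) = 1.88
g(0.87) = 1.76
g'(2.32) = 1.33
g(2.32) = 4.06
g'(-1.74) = 0.42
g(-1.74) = 0.47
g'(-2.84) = 0.87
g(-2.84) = -0.30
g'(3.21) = 1.19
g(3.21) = 5.17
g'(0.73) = 1.90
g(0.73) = 1.49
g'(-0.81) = -0.53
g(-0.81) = 0.41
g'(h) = (4*h + 1)*(-2*h^3 - 6*h^2 - 3*h - 1)/(-2*h^2 - h - 3)^2 + (-6*h^2 - 12*h - 3)/(-2*h^2 - h - 3)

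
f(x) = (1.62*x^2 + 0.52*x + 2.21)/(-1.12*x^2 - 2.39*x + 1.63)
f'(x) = (2.24*x + 2.39)*(1.62*x^2 + 0.52*x + 2.21)/(-1.12*x^2 - 2.39*x + 1.63)^2 + (3.24*x + 0.52)/(-1.12*x^2 - 2.39*x + 1.63) = (-3.2894*x^2 + 10.2316*x + 6.1295)/(1.2544*x^4 + 5.3536*x^3 + 2.0609*x^2 - 7.7914*x + 2.6569)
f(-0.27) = 1.00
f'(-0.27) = 0.65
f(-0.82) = 1.01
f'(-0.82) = -0.56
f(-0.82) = 1.01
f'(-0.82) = -0.56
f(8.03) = -1.23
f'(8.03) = -0.02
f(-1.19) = 1.35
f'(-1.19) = -1.28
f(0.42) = 6.33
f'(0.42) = 53.59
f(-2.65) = 124.20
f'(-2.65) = -4562.20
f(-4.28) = -3.43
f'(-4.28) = -1.31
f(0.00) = 1.36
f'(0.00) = 2.31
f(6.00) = -1.20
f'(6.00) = -0.02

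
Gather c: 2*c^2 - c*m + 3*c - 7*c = 2*c^2 + c*(-m - 4)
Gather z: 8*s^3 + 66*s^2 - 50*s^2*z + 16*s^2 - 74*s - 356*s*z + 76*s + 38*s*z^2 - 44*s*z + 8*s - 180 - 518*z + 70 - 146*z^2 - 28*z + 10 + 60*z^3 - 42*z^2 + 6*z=8*s^3 + 82*s^2 + 10*s + 60*z^3 + z^2*(38*s - 188) + z*(-50*s^2 - 400*s - 540) - 100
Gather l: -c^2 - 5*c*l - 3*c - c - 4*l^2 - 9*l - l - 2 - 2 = -c^2 - 4*c - 4*l^2 + l*(-5*c - 10) - 4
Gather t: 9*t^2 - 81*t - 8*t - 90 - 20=9*t^2 - 89*t - 110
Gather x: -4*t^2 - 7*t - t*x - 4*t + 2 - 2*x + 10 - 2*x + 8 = -4*t^2 - 11*t + x*(-t - 4) + 20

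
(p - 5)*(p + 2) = p^2 - 3*p - 10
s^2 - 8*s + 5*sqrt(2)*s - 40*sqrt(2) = (s - 8)*(s + 5*sqrt(2))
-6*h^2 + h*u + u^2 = (-2*h + u)*(3*h + u)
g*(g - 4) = g^2 - 4*g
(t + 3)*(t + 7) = t^2 + 10*t + 21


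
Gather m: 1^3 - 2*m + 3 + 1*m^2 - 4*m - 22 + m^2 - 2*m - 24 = 2*m^2 - 8*m - 42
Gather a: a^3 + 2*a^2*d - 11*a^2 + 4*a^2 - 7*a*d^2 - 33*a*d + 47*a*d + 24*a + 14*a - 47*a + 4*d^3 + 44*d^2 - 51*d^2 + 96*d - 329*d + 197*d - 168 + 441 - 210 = a^3 + a^2*(2*d - 7) + a*(-7*d^2 + 14*d - 9) + 4*d^3 - 7*d^2 - 36*d + 63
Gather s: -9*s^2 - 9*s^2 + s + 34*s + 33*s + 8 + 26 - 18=-18*s^2 + 68*s + 16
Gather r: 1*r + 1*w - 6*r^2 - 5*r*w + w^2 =-6*r^2 + r*(1 - 5*w) + w^2 + w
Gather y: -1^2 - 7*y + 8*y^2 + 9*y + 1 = 8*y^2 + 2*y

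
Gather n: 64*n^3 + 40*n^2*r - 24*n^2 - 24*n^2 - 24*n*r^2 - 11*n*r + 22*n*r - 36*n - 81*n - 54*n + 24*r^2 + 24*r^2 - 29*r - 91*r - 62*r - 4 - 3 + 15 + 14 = 64*n^3 + n^2*(40*r - 48) + n*(-24*r^2 + 11*r - 171) + 48*r^2 - 182*r + 22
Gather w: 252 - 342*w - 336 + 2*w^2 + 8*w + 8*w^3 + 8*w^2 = 8*w^3 + 10*w^2 - 334*w - 84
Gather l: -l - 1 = -l - 1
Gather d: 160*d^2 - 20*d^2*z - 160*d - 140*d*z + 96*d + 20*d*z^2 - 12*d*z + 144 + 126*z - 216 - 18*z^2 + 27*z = d^2*(160 - 20*z) + d*(20*z^2 - 152*z - 64) - 18*z^2 + 153*z - 72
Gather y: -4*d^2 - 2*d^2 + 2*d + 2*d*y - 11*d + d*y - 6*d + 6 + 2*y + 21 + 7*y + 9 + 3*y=-6*d^2 - 15*d + y*(3*d + 12) + 36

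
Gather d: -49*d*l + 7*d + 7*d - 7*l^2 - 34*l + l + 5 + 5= d*(14 - 49*l) - 7*l^2 - 33*l + 10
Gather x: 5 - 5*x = 5 - 5*x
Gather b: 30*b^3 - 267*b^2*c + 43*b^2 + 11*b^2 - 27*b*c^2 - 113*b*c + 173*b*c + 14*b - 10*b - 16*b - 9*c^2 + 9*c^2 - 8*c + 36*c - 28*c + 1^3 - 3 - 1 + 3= 30*b^3 + b^2*(54 - 267*c) + b*(-27*c^2 + 60*c - 12)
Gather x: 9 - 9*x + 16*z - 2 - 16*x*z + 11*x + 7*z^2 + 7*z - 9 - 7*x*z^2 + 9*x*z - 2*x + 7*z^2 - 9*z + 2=x*(-7*z^2 - 7*z) + 14*z^2 + 14*z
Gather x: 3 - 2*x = 3 - 2*x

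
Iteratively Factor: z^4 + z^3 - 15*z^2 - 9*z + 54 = (z + 3)*(z^3 - 2*z^2 - 9*z + 18) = (z + 3)^2*(z^2 - 5*z + 6) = (z - 3)*(z + 3)^2*(z - 2)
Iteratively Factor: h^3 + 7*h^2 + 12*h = (h + 3)*(h^2 + 4*h) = h*(h + 3)*(h + 4)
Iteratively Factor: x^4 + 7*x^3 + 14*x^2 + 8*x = (x + 1)*(x^3 + 6*x^2 + 8*x) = (x + 1)*(x + 2)*(x^2 + 4*x) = x*(x + 1)*(x + 2)*(x + 4)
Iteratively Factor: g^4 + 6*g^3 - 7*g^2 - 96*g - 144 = (g - 4)*(g^3 + 10*g^2 + 33*g + 36) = (g - 4)*(g + 3)*(g^2 + 7*g + 12) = (g - 4)*(g + 3)*(g + 4)*(g + 3)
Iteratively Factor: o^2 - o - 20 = (o + 4)*(o - 5)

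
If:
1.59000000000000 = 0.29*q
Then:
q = 5.48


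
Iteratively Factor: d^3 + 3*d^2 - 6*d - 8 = (d + 1)*(d^2 + 2*d - 8) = (d + 1)*(d + 4)*(d - 2)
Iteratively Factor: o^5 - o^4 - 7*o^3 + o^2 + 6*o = (o - 1)*(o^4 - 7*o^2 - 6*o) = (o - 1)*(o + 1)*(o^3 - o^2 - 6*o) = o*(o - 1)*(o + 1)*(o^2 - o - 6) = o*(o - 3)*(o - 1)*(o + 1)*(o + 2)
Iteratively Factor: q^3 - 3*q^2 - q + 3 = (q - 3)*(q^2 - 1) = (q - 3)*(q - 1)*(q + 1)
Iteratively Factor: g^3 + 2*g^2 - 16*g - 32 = (g - 4)*(g^2 + 6*g + 8) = (g - 4)*(g + 4)*(g + 2)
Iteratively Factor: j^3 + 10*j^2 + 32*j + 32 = (j + 2)*(j^2 + 8*j + 16) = (j + 2)*(j + 4)*(j + 4)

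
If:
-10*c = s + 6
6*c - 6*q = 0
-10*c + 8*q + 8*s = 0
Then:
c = -24/41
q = -24/41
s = -6/41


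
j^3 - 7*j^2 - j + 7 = (j - 7)*(j - 1)*(j + 1)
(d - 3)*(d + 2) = d^2 - d - 6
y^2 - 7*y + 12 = (y - 4)*(y - 3)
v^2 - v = v*(v - 1)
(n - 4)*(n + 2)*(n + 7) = n^3 + 5*n^2 - 22*n - 56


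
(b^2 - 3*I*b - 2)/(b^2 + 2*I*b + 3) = (b - 2*I)/(b + 3*I)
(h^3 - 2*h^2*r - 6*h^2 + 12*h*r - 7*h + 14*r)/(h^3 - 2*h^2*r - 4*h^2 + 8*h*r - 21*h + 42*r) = (h + 1)/(h + 3)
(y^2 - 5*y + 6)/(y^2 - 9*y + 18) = (y - 2)/(y - 6)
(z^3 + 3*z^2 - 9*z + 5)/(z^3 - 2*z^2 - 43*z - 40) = (z^2 - 2*z + 1)/(z^2 - 7*z - 8)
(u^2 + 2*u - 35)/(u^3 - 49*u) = (u - 5)/(u*(u - 7))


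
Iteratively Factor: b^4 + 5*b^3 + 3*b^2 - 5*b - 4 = (b + 4)*(b^3 + b^2 - b - 1) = (b + 1)*(b + 4)*(b^2 - 1) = (b + 1)^2*(b + 4)*(b - 1)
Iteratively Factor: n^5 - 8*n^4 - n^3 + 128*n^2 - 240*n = (n - 5)*(n^4 - 3*n^3 - 16*n^2 + 48*n) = (n - 5)*(n + 4)*(n^3 - 7*n^2 + 12*n) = n*(n - 5)*(n + 4)*(n^2 - 7*n + 12) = n*(n - 5)*(n - 4)*(n + 4)*(n - 3)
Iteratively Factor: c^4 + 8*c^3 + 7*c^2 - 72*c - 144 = (c + 4)*(c^3 + 4*c^2 - 9*c - 36) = (c + 3)*(c + 4)*(c^2 + c - 12) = (c + 3)*(c + 4)^2*(c - 3)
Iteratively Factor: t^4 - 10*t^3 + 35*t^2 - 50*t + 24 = (t - 3)*(t^3 - 7*t^2 + 14*t - 8) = (t - 4)*(t - 3)*(t^2 - 3*t + 2) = (t - 4)*(t - 3)*(t - 2)*(t - 1)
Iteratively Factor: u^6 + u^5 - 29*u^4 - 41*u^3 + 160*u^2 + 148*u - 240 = (u + 2)*(u^5 - u^4 - 27*u^3 + 13*u^2 + 134*u - 120) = (u - 2)*(u + 2)*(u^4 + u^3 - 25*u^2 - 37*u + 60) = (u - 2)*(u + 2)*(u + 4)*(u^3 - 3*u^2 - 13*u + 15) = (u - 2)*(u - 1)*(u + 2)*(u + 4)*(u^2 - 2*u - 15) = (u - 2)*(u - 1)*(u + 2)*(u + 3)*(u + 4)*(u - 5)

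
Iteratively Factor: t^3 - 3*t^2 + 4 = (t + 1)*(t^2 - 4*t + 4) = (t - 2)*(t + 1)*(t - 2)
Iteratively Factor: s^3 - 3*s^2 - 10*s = (s - 5)*(s^2 + 2*s) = s*(s - 5)*(s + 2)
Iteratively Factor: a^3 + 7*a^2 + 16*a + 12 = (a + 3)*(a^2 + 4*a + 4) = (a + 2)*(a + 3)*(a + 2)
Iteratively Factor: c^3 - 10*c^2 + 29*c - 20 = (c - 5)*(c^2 - 5*c + 4) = (c - 5)*(c - 1)*(c - 4)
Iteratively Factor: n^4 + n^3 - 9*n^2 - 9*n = (n + 1)*(n^3 - 9*n) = (n - 3)*(n + 1)*(n^2 + 3*n) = n*(n - 3)*(n + 1)*(n + 3)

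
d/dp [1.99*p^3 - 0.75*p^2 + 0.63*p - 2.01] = 5.97*p^2 - 1.5*p + 0.63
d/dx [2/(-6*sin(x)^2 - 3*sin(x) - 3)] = 2*(4*sin(x) + 1)*cos(x)/(3*(sin(x) - cos(2*x) + 2)^2)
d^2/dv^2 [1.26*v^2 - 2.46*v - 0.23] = 2.52000000000000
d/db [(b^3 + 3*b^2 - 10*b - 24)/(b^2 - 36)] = (b^4 - 98*b^2 - 168*b + 360)/(b^4 - 72*b^2 + 1296)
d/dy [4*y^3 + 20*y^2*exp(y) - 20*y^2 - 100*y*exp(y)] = 20*y^2*exp(y) + 12*y^2 - 60*y*exp(y) - 40*y - 100*exp(y)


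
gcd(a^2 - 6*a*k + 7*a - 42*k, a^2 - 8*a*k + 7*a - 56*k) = a + 7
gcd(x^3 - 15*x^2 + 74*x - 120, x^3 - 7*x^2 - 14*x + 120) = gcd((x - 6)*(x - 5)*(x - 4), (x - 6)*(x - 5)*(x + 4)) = x^2 - 11*x + 30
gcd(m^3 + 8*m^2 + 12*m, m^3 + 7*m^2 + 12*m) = m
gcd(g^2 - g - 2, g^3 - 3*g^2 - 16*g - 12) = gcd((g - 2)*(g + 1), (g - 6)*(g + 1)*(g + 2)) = g + 1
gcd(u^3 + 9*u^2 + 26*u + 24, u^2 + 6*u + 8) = u^2 + 6*u + 8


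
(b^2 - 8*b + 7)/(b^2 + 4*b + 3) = (b^2 - 8*b + 7)/(b^2 + 4*b + 3)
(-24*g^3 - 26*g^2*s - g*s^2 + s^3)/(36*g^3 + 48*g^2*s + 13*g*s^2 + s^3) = (-24*g^2 - 2*g*s + s^2)/(36*g^2 + 12*g*s + s^2)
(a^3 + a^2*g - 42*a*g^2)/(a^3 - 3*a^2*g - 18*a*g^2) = (a + 7*g)/(a + 3*g)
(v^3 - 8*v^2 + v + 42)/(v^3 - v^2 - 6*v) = (v - 7)/v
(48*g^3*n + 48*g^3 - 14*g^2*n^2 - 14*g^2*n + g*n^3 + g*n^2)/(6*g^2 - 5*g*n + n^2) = g*(48*g^2*n + 48*g^2 - 14*g*n^2 - 14*g*n + n^3 + n^2)/(6*g^2 - 5*g*n + n^2)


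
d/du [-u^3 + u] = 1 - 3*u^2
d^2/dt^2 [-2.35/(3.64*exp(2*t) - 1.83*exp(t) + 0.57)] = (-2.35*(7.28*exp(t) - 1.83)*(14.56*exp(t) - 3.66)*exp(t) + (34.216*exp(t) - 4.3005)*(3.64*exp(2*t) - 1.83*exp(t) + 0.57))*exp(t)/(3.64*exp(2*t) - 1.83*exp(t) + 0.57)^3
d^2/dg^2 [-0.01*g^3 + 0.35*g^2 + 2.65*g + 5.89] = 0.7 - 0.06*g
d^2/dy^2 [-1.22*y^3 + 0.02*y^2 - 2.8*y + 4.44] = 0.04 - 7.32*y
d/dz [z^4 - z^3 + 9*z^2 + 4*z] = 4*z^3 - 3*z^2 + 18*z + 4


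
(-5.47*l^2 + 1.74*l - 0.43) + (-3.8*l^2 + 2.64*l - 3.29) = -9.27*l^2 + 4.38*l - 3.72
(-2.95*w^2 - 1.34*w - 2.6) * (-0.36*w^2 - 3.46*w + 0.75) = 1.062*w^4 + 10.6894*w^3 + 3.3599*w^2 + 7.991*w - 1.95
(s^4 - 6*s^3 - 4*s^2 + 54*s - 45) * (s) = s^5 - 6*s^4 - 4*s^3 + 54*s^2 - 45*s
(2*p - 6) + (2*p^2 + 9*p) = 2*p^2 + 11*p - 6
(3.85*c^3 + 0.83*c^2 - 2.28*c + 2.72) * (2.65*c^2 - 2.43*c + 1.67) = 10.2025*c^5 - 7.156*c^4 - 1.6294*c^3 + 14.1345*c^2 - 10.4172*c + 4.5424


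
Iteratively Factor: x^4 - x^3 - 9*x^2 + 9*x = (x - 3)*(x^3 + 2*x^2 - 3*x) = (x - 3)*(x + 3)*(x^2 - x) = x*(x - 3)*(x + 3)*(x - 1)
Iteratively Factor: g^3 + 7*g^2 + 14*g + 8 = (g + 1)*(g^2 + 6*g + 8) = (g + 1)*(g + 4)*(g + 2)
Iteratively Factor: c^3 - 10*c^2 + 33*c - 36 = (c - 4)*(c^2 - 6*c + 9) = (c - 4)*(c - 3)*(c - 3)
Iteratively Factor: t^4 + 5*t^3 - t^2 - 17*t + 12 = (t + 3)*(t^3 + 2*t^2 - 7*t + 4) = (t + 3)*(t + 4)*(t^2 - 2*t + 1) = (t - 1)*(t + 3)*(t + 4)*(t - 1)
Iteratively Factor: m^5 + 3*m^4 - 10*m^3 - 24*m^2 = (m - 3)*(m^4 + 6*m^3 + 8*m^2) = (m - 3)*(m + 4)*(m^3 + 2*m^2) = m*(m - 3)*(m + 4)*(m^2 + 2*m) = m^2*(m - 3)*(m + 4)*(m + 2)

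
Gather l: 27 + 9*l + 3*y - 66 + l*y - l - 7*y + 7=l*(y + 8) - 4*y - 32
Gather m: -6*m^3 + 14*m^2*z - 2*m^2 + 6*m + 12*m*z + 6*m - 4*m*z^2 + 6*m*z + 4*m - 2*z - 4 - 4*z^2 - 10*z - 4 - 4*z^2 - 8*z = -6*m^3 + m^2*(14*z - 2) + m*(-4*z^2 + 18*z + 16) - 8*z^2 - 20*z - 8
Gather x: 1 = 1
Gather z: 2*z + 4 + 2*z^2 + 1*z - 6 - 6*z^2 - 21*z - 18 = -4*z^2 - 18*z - 20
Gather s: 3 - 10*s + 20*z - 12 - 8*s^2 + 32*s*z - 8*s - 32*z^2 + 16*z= -8*s^2 + s*(32*z - 18) - 32*z^2 + 36*z - 9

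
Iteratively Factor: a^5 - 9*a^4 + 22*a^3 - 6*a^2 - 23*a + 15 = (a - 5)*(a^4 - 4*a^3 + 2*a^2 + 4*a - 3) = (a - 5)*(a - 3)*(a^3 - a^2 - a + 1) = (a - 5)*(a - 3)*(a + 1)*(a^2 - 2*a + 1) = (a - 5)*(a - 3)*(a - 1)*(a + 1)*(a - 1)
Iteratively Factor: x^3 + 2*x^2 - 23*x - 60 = (x + 4)*(x^2 - 2*x - 15) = (x - 5)*(x + 4)*(x + 3)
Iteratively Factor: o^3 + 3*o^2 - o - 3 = (o + 3)*(o^2 - 1) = (o - 1)*(o + 3)*(o + 1)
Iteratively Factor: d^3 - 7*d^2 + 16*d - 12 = (d - 2)*(d^2 - 5*d + 6) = (d - 3)*(d - 2)*(d - 2)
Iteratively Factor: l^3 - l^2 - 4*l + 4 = (l + 2)*(l^2 - 3*l + 2) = (l - 1)*(l + 2)*(l - 2)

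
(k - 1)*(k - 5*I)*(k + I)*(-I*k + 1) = -I*k^4 - 3*k^3 + I*k^3 + 3*k^2 - 9*I*k^2 + 5*k + 9*I*k - 5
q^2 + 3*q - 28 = (q - 4)*(q + 7)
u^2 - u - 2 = (u - 2)*(u + 1)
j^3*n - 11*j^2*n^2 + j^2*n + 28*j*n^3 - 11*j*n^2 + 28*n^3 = (j - 7*n)*(j - 4*n)*(j*n + n)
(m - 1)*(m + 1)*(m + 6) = m^3 + 6*m^2 - m - 6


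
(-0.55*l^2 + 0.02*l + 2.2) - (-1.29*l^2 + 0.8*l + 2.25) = 0.74*l^2 - 0.78*l - 0.0499999999999998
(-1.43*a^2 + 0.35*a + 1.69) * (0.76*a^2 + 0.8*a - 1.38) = -1.0868*a^4 - 0.878*a^3 + 3.5378*a^2 + 0.869*a - 2.3322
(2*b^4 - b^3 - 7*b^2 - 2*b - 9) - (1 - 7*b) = 2*b^4 - b^3 - 7*b^2 + 5*b - 10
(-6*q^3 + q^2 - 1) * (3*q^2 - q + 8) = -18*q^5 + 9*q^4 - 49*q^3 + 5*q^2 + q - 8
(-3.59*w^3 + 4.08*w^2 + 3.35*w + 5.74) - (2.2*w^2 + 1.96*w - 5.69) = -3.59*w^3 + 1.88*w^2 + 1.39*w + 11.43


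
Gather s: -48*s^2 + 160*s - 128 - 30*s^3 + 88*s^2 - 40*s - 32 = -30*s^3 + 40*s^2 + 120*s - 160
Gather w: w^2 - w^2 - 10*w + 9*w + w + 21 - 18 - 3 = 0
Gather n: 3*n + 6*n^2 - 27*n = 6*n^2 - 24*n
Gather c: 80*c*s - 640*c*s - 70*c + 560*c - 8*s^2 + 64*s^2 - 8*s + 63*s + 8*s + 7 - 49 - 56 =c*(490 - 560*s) + 56*s^2 + 63*s - 98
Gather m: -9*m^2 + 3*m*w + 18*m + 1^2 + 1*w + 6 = -9*m^2 + m*(3*w + 18) + w + 7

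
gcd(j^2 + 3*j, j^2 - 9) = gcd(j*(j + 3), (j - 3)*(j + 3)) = j + 3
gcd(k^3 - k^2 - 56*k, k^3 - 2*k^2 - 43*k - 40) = k - 8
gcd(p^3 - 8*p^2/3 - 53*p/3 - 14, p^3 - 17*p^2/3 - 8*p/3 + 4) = p^2 - 5*p - 6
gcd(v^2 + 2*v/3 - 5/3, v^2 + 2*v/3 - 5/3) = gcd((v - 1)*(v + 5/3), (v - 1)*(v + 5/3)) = v^2 + 2*v/3 - 5/3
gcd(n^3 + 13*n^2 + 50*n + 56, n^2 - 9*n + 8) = 1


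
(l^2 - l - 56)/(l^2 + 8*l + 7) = (l - 8)/(l + 1)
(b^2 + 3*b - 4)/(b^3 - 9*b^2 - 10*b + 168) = (b - 1)/(b^2 - 13*b + 42)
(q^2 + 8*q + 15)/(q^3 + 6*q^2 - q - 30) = 1/(q - 2)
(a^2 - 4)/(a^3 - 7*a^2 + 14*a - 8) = (a + 2)/(a^2 - 5*a + 4)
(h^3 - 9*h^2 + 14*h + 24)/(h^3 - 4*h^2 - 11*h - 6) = (h - 4)/(h + 1)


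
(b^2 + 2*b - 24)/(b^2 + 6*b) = (b - 4)/b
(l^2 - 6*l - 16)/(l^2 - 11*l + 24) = (l + 2)/(l - 3)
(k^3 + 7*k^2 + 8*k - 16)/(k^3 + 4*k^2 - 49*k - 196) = (k^2 + 3*k - 4)/(k^2 - 49)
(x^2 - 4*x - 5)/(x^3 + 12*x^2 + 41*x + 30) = (x - 5)/(x^2 + 11*x + 30)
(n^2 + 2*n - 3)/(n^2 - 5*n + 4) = (n + 3)/(n - 4)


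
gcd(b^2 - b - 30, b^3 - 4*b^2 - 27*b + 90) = b^2 - b - 30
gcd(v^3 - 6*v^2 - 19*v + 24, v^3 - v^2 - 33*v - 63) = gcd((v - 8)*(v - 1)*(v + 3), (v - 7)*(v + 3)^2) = v + 3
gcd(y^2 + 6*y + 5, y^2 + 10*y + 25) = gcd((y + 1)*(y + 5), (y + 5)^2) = y + 5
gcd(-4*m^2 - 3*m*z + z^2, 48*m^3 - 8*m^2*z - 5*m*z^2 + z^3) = -4*m + z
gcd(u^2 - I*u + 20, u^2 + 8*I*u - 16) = u + 4*I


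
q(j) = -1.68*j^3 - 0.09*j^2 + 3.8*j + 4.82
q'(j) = -5.04*j^2 - 0.18*j + 3.8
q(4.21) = -106.14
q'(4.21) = -86.29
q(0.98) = 6.88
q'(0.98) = -1.22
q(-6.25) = 387.71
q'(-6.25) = -191.95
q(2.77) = -21.05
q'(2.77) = -35.37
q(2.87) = -24.73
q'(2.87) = -38.23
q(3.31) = -44.51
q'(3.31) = -52.01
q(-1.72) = 6.57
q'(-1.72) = -10.80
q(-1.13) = 2.84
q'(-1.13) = -2.43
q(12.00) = -2865.58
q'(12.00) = -724.12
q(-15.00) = 5597.57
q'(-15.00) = -1127.50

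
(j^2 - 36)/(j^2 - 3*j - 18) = (j + 6)/(j + 3)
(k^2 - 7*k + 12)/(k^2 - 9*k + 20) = (k - 3)/(k - 5)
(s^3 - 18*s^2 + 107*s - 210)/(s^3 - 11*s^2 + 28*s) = (s^2 - 11*s + 30)/(s*(s - 4))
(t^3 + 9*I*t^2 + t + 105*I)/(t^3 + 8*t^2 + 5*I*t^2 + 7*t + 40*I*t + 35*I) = (t^2 + 4*I*t + 21)/(t^2 + 8*t + 7)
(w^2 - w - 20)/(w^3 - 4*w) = (w^2 - w - 20)/(w*(w^2 - 4))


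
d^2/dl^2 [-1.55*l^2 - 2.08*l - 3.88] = -3.10000000000000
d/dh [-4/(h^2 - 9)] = 8*h/(h^2 - 9)^2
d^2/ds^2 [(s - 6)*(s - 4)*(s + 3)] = 6*s - 14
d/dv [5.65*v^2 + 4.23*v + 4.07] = 11.3*v + 4.23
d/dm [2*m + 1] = 2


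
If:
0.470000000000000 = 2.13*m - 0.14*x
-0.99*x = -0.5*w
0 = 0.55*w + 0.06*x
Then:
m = 0.22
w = 0.00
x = 0.00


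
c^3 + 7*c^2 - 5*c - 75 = (c - 3)*(c + 5)^2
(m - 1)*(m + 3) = m^2 + 2*m - 3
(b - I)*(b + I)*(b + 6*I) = b^3 + 6*I*b^2 + b + 6*I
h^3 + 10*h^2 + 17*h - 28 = (h - 1)*(h + 4)*(h + 7)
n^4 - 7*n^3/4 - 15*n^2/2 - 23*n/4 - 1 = (n - 4)*(n + 1/4)*(n + 1)^2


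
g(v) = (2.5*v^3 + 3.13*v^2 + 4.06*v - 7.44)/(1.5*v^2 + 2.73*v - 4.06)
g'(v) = (-3.0*v - 2.73)*(2.5*v^3 + 3.13*v^2 + 4.06*v - 7.44)/(1.5*v^2 + 2.73*v - 4.06)^2 + (7.5*v^2 + 6.26*v + 4.06)/(1.5*v^2 + 2.73*v - 4.06) = (3.75*v^4 + 13.65*v^3 - 27.9951*v^2 - 3.0956*v + 3.8276)/(2.25*v^4 + 8.19*v^3 - 4.7271*v^2 - 22.1676*v + 16.4836)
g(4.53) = 7.87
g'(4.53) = 1.48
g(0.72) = 1.49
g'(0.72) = -3.93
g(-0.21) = 1.79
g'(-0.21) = 0.15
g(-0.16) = 1.80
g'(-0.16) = 0.18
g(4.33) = 7.57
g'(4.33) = 1.47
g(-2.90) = -84.43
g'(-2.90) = -713.22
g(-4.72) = -13.34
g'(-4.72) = -0.66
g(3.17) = 5.92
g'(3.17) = 1.36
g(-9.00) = -17.37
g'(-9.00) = 1.44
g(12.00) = 19.66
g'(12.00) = 1.62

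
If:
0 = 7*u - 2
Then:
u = 2/7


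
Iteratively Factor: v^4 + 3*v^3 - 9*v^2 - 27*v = (v)*(v^3 + 3*v^2 - 9*v - 27) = v*(v + 3)*(v^2 - 9) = v*(v - 3)*(v + 3)*(v + 3)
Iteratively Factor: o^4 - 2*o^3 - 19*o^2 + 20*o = (o + 4)*(o^3 - 6*o^2 + 5*o) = (o - 5)*(o + 4)*(o^2 - o) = (o - 5)*(o - 1)*(o + 4)*(o)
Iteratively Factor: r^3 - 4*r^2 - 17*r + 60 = (r - 5)*(r^2 + r - 12) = (r - 5)*(r + 4)*(r - 3)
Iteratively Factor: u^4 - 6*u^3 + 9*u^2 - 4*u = (u - 4)*(u^3 - 2*u^2 + u) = (u - 4)*(u - 1)*(u^2 - u) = (u - 4)*(u - 1)^2*(u)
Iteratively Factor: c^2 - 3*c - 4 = (c - 4)*(c + 1)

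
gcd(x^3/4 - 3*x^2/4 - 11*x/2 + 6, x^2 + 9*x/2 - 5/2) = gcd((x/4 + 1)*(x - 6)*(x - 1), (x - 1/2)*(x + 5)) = 1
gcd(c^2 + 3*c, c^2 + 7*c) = c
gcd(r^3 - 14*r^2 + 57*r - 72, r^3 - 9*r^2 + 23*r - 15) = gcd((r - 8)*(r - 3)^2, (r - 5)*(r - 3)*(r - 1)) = r - 3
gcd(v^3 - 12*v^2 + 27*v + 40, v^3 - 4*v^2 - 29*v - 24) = v^2 - 7*v - 8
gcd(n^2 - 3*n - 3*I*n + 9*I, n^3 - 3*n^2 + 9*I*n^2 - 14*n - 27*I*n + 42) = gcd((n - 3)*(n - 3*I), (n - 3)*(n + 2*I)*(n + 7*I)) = n - 3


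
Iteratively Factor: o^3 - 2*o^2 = (o - 2)*(o^2) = o*(o - 2)*(o)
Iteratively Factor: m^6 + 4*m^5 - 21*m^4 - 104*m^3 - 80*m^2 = (m - 5)*(m^5 + 9*m^4 + 24*m^3 + 16*m^2) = (m - 5)*(m + 4)*(m^4 + 5*m^3 + 4*m^2) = m*(m - 5)*(m + 4)*(m^3 + 5*m^2 + 4*m) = m*(m - 5)*(m + 1)*(m + 4)*(m^2 + 4*m) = m^2*(m - 5)*(m + 1)*(m + 4)*(m + 4)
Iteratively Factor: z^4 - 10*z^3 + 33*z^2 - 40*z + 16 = (z - 4)*(z^3 - 6*z^2 + 9*z - 4) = (z - 4)^2*(z^2 - 2*z + 1) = (z - 4)^2*(z - 1)*(z - 1)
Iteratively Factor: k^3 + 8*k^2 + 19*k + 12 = (k + 3)*(k^2 + 5*k + 4) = (k + 1)*(k + 3)*(k + 4)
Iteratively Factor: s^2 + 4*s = (s + 4)*(s)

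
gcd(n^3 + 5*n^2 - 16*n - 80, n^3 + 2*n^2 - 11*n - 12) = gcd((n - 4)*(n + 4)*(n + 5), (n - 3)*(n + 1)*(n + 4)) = n + 4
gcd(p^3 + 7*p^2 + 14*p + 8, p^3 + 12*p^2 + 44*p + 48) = p^2 + 6*p + 8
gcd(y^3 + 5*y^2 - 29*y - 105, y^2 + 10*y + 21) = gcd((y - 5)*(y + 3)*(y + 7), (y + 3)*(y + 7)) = y^2 + 10*y + 21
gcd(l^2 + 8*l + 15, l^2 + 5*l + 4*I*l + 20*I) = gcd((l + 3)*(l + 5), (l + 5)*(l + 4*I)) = l + 5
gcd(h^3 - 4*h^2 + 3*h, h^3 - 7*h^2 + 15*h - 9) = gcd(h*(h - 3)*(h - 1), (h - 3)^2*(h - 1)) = h^2 - 4*h + 3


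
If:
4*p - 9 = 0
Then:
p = 9/4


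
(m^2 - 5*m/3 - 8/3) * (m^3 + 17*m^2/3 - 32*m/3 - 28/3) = m^5 + 4*m^4 - 205*m^3/9 - 20*m^2/3 + 44*m + 224/9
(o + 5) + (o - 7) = 2*o - 2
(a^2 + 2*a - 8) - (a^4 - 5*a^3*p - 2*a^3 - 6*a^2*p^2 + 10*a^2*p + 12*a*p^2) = -a^4 + 5*a^3*p + 2*a^3 + 6*a^2*p^2 - 10*a^2*p + a^2 - 12*a*p^2 + 2*a - 8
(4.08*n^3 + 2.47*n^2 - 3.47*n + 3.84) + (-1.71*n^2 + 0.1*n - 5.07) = 4.08*n^3 + 0.76*n^2 - 3.37*n - 1.23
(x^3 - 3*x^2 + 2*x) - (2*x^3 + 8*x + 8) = -x^3 - 3*x^2 - 6*x - 8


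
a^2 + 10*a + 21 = (a + 3)*(a + 7)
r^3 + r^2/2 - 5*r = r*(r - 2)*(r + 5/2)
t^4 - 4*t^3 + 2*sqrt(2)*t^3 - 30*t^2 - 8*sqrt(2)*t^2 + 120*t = t*(t - 4)*(t - 3*sqrt(2))*(t + 5*sqrt(2))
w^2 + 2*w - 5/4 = (w - 1/2)*(w + 5/2)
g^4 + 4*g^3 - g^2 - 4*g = g*(g - 1)*(g + 1)*(g + 4)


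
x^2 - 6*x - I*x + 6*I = (x - 6)*(x - I)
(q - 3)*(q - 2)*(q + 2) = q^3 - 3*q^2 - 4*q + 12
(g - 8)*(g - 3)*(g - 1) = g^3 - 12*g^2 + 35*g - 24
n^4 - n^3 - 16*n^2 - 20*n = n*(n - 5)*(n + 2)^2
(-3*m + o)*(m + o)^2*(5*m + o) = -15*m^4 - 28*m^3*o - 10*m^2*o^2 + 4*m*o^3 + o^4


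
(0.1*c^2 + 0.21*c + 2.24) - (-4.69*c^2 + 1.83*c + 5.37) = 4.79*c^2 - 1.62*c - 3.13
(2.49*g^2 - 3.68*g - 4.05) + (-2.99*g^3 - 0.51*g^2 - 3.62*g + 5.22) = -2.99*g^3 + 1.98*g^2 - 7.3*g + 1.17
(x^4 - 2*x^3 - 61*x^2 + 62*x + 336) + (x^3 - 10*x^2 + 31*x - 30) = x^4 - x^3 - 71*x^2 + 93*x + 306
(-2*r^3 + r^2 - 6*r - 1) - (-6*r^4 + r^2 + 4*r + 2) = 6*r^4 - 2*r^3 - 10*r - 3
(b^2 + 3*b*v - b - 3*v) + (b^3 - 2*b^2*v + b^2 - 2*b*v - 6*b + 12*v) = b^3 - 2*b^2*v + 2*b^2 + b*v - 7*b + 9*v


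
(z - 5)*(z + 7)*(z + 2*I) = z^3 + 2*z^2 + 2*I*z^2 - 35*z + 4*I*z - 70*I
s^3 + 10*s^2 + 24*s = s*(s + 4)*(s + 6)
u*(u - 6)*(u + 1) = u^3 - 5*u^2 - 6*u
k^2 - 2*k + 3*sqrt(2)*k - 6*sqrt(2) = (k - 2)*(k + 3*sqrt(2))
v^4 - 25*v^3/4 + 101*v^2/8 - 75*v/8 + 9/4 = (v - 3)*(v - 2)*(v - 3/4)*(v - 1/2)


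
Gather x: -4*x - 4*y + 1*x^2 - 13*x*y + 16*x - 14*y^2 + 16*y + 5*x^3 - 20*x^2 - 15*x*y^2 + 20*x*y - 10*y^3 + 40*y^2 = 5*x^3 - 19*x^2 + x*(-15*y^2 + 7*y + 12) - 10*y^3 + 26*y^2 + 12*y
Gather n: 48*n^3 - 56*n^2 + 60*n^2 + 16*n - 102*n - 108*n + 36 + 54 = 48*n^3 + 4*n^2 - 194*n + 90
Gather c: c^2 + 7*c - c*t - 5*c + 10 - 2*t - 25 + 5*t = c^2 + c*(2 - t) + 3*t - 15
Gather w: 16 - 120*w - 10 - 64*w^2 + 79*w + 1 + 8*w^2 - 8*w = -56*w^2 - 49*w + 7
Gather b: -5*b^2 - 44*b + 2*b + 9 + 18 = -5*b^2 - 42*b + 27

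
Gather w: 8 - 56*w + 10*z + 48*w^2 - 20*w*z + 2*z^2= 48*w^2 + w*(-20*z - 56) + 2*z^2 + 10*z + 8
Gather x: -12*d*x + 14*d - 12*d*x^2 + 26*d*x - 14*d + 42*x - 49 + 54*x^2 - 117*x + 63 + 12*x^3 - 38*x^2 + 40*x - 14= 12*x^3 + x^2*(16 - 12*d) + x*(14*d - 35)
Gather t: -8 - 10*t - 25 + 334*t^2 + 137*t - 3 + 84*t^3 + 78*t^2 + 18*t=84*t^3 + 412*t^2 + 145*t - 36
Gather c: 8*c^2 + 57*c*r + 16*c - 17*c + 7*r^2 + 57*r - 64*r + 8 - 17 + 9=8*c^2 + c*(57*r - 1) + 7*r^2 - 7*r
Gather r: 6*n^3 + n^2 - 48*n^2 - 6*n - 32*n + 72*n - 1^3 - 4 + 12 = 6*n^3 - 47*n^2 + 34*n + 7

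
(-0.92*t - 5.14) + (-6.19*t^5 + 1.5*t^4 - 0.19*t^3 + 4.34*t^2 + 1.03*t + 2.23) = -6.19*t^5 + 1.5*t^4 - 0.19*t^3 + 4.34*t^2 + 0.11*t - 2.91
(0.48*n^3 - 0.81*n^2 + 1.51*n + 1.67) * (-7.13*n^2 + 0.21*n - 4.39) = -3.4224*n^5 + 5.8761*n^4 - 13.0436*n^3 - 8.0341*n^2 - 6.2782*n - 7.3313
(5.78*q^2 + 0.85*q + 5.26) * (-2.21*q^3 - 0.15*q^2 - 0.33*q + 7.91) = -12.7738*q^5 - 2.7455*q^4 - 13.6595*q^3 + 44.6503*q^2 + 4.9877*q + 41.6066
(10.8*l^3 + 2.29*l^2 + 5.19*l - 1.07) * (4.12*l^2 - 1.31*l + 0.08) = 44.496*l^5 - 4.7132*l^4 + 19.2469*l^3 - 11.0241*l^2 + 1.8169*l - 0.0856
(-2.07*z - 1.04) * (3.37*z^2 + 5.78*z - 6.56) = -6.9759*z^3 - 15.4694*z^2 + 7.568*z + 6.8224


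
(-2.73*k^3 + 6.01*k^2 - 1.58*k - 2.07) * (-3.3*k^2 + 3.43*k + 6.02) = 9.009*k^5 - 29.1969*k^4 + 9.3937*k^3 + 37.5918*k^2 - 16.6117*k - 12.4614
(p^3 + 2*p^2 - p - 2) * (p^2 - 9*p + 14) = p^5 - 7*p^4 - 5*p^3 + 35*p^2 + 4*p - 28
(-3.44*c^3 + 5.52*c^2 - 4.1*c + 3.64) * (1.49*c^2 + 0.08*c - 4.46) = -5.1256*c^5 + 7.9496*c^4 + 9.675*c^3 - 19.5236*c^2 + 18.5772*c - 16.2344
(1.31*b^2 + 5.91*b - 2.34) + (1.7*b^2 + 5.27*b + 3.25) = 3.01*b^2 + 11.18*b + 0.91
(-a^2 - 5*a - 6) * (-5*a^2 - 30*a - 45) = 5*a^4 + 55*a^3 + 225*a^2 + 405*a + 270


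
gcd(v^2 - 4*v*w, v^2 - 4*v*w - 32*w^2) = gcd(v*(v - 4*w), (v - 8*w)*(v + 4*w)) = 1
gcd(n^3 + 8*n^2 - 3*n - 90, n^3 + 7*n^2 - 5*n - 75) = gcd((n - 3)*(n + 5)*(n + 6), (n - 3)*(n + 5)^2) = n^2 + 2*n - 15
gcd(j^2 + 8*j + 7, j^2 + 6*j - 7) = j + 7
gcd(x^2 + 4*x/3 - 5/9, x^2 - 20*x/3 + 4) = 1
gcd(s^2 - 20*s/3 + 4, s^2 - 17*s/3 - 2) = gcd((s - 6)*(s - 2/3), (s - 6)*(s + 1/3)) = s - 6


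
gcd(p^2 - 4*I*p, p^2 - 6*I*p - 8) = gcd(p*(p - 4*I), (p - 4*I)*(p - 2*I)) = p - 4*I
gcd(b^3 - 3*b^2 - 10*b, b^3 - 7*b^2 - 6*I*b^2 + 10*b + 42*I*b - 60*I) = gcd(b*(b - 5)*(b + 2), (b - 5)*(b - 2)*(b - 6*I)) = b - 5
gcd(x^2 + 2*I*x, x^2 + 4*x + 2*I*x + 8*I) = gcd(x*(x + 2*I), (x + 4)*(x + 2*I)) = x + 2*I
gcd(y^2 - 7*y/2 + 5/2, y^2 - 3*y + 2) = y - 1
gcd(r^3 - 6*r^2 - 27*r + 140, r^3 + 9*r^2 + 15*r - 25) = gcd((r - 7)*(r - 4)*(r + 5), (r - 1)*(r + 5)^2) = r + 5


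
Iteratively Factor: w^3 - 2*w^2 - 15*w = (w)*(w^2 - 2*w - 15) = w*(w - 5)*(w + 3)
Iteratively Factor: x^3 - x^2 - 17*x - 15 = (x - 5)*(x^2 + 4*x + 3) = (x - 5)*(x + 3)*(x + 1)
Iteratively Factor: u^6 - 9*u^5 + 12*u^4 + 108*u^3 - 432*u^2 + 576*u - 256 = (u - 1)*(u^5 - 8*u^4 + 4*u^3 + 112*u^2 - 320*u + 256) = (u - 4)*(u - 1)*(u^4 - 4*u^3 - 12*u^2 + 64*u - 64) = (u - 4)*(u - 2)*(u - 1)*(u^3 - 2*u^2 - 16*u + 32) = (u - 4)*(u - 2)*(u - 1)*(u + 4)*(u^2 - 6*u + 8) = (u - 4)*(u - 2)^2*(u - 1)*(u + 4)*(u - 4)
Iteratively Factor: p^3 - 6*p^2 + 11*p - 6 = (p - 2)*(p^2 - 4*p + 3) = (p - 2)*(p - 1)*(p - 3)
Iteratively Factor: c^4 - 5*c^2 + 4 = (c - 2)*(c^3 + 2*c^2 - c - 2) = (c - 2)*(c + 2)*(c^2 - 1) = (c - 2)*(c - 1)*(c + 2)*(c + 1)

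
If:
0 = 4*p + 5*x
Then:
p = -5*x/4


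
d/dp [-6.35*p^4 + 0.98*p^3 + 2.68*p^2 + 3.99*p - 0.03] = -25.4*p^3 + 2.94*p^2 + 5.36*p + 3.99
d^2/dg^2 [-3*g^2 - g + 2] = -6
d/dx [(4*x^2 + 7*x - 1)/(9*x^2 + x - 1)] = (-59*x^2 + 10*x - 6)/(81*x^4 + 18*x^3 - 17*x^2 - 2*x + 1)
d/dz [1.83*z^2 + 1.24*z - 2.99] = 3.66*z + 1.24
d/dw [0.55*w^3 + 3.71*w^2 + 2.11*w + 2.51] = 1.65*w^2 + 7.42*w + 2.11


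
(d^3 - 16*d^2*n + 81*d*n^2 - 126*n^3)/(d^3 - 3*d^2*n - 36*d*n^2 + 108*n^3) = (d - 7*n)/(d + 6*n)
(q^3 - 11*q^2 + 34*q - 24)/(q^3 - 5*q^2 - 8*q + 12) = (q - 4)/(q + 2)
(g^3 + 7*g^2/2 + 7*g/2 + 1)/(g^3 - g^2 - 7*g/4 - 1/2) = 2*(g^2 + 3*g + 2)/(2*g^2 - 3*g - 2)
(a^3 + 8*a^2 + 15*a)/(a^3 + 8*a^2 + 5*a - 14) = a*(a^2 + 8*a + 15)/(a^3 + 8*a^2 + 5*a - 14)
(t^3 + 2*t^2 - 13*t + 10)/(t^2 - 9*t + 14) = (t^2 + 4*t - 5)/(t - 7)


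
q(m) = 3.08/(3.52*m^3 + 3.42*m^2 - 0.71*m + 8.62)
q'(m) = 3.08*(-10.56*m^2 - 6.84*m + 0.71)/(3.52*m^3 + 3.42*m^2 - 0.71*m + 8.62)^2 = (-32.5248*m^2 - 21.0672*m + 2.1868)/(3.52*m^3 + 3.42*m^2 - 0.71*m + 8.62)^2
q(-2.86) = -0.07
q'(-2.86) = -0.11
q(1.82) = 0.08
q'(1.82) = -0.09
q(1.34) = 0.14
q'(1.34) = -0.17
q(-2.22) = -0.27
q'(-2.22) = -0.85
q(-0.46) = 0.33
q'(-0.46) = 0.06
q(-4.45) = -0.01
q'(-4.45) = -0.01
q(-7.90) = -0.00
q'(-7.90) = -0.00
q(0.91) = 0.23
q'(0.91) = -0.24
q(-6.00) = -0.00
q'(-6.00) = -0.00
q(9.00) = 0.00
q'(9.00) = -0.00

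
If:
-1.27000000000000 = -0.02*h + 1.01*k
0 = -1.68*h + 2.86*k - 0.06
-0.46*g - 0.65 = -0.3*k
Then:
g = -2.26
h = -2.25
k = -1.30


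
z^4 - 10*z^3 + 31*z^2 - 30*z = z*(z - 5)*(z - 3)*(z - 2)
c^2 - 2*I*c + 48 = (c - 8*I)*(c + 6*I)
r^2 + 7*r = r*(r + 7)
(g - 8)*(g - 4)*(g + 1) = g^3 - 11*g^2 + 20*g + 32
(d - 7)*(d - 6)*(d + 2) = d^3 - 11*d^2 + 16*d + 84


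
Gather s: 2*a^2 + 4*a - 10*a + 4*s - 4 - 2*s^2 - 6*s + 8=2*a^2 - 6*a - 2*s^2 - 2*s + 4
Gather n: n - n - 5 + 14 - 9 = 0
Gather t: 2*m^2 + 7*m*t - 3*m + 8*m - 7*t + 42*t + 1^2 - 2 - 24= 2*m^2 + 5*m + t*(7*m + 35) - 25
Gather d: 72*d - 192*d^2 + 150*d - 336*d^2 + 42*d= -528*d^2 + 264*d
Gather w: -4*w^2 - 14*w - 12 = -4*w^2 - 14*w - 12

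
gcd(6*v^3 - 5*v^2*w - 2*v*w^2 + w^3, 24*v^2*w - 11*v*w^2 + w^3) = 3*v - w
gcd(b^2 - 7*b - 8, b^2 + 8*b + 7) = b + 1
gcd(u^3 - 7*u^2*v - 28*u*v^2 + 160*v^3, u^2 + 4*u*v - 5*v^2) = u + 5*v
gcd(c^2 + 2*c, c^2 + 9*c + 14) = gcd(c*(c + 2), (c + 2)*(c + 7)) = c + 2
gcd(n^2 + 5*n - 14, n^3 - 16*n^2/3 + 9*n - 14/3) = n - 2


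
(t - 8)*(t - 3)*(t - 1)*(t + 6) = t^4 - 6*t^3 - 37*t^2 + 186*t - 144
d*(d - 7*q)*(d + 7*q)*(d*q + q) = d^4*q + d^3*q - 49*d^2*q^3 - 49*d*q^3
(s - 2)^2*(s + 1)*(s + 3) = s^4 - 9*s^2 + 4*s + 12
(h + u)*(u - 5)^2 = h*u^2 - 10*h*u + 25*h + u^3 - 10*u^2 + 25*u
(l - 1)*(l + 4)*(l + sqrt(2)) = l^3 + sqrt(2)*l^2 + 3*l^2 - 4*l + 3*sqrt(2)*l - 4*sqrt(2)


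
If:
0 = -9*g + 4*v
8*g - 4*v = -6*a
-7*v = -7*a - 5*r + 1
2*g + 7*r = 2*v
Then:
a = -14/1075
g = -84/1075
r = -6/215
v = -189/1075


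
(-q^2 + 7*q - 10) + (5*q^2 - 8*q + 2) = 4*q^2 - q - 8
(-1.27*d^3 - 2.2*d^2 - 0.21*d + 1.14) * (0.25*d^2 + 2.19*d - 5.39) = -0.3175*d^5 - 3.3313*d^4 + 1.9748*d^3 + 11.6831*d^2 + 3.6285*d - 6.1446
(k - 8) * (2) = 2*k - 16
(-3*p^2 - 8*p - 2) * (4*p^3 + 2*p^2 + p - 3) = -12*p^5 - 38*p^4 - 27*p^3 - 3*p^2 + 22*p + 6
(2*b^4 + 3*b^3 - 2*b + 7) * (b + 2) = 2*b^5 + 7*b^4 + 6*b^3 - 2*b^2 + 3*b + 14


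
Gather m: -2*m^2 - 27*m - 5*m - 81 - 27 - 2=-2*m^2 - 32*m - 110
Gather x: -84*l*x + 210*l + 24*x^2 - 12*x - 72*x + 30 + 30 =210*l + 24*x^2 + x*(-84*l - 84) + 60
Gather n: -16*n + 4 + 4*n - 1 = 3 - 12*n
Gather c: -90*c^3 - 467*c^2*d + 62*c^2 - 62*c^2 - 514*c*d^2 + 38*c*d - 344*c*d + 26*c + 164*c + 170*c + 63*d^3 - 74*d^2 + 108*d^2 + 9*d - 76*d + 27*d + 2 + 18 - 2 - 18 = -90*c^3 - 467*c^2*d + c*(-514*d^2 - 306*d + 360) + 63*d^3 + 34*d^2 - 40*d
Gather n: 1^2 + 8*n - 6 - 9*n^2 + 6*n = -9*n^2 + 14*n - 5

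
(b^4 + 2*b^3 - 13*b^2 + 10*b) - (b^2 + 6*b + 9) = b^4 + 2*b^3 - 14*b^2 + 4*b - 9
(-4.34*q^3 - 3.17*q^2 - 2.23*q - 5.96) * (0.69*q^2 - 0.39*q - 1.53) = -2.9946*q^5 - 0.494699999999999*q^4 + 6.3378*q^3 + 1.6074*q^2 + 5.7363*q + 9.1188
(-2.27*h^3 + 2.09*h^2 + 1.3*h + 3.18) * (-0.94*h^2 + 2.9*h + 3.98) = 2.1338*h^5 - 8.5476*h^4 - 4.1956*h^3 + 9.099*h^2 + 14.396*h + 12.6564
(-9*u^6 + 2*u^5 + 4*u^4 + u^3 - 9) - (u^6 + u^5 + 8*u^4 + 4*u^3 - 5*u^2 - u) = -10*u^6 + u^5 - 4*u^4 - 3*u^3 + 5*u^2 + u - 9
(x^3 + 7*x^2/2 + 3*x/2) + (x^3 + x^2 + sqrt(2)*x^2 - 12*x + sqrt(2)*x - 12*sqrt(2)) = 2*x^3 + sqrt(2)*x^2 + 9*x^2/2 - 21*x/2 + sqrt(2)*x - 12*sqrt(2)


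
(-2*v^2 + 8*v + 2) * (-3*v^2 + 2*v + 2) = 6*v^4 - 28*v^3 + 6*v^2 + 20*v + 4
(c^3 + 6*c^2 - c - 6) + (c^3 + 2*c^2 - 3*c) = 2*c^3 + 8*c^2 - 4*c - 6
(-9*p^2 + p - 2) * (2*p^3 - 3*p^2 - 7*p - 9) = -18*p^5 + 29*p^4 + 56*p^3 + 80*p^2 + 5*p + 18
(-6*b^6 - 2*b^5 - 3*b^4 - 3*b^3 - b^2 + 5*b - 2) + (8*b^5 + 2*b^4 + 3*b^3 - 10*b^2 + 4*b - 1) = -6*b^6 + 6*b^5 - b^4 - 11*b^2 + 9*b - 3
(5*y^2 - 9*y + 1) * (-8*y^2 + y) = -40*y^4 + 77*y^3 - 17*y^2 + y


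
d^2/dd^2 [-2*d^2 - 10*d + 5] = -4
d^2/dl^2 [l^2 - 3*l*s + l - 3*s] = 2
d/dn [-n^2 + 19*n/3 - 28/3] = 19/3 - 2*n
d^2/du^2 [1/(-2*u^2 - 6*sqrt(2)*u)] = (u*(u + 3*sqrt(2)) - (2*u + 3*sqrt(2))^2)/(u^3*(u + 3*sqrt(2))^3)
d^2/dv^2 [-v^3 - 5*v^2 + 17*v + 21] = -6*v - 10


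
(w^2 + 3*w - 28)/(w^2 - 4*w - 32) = (-w^2 - 3*w + 28)/(-w^2 + 4*w + 32)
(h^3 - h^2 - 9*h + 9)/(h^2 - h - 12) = (h^2 - 4*h + 3)/(h - 4)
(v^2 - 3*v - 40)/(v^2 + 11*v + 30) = (v - 8)/(v + 6)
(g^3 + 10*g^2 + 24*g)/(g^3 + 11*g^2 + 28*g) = (g + 6)/(g + 7)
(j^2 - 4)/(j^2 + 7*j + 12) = (j^2 - 4)/(j^2 + 7*j + 12)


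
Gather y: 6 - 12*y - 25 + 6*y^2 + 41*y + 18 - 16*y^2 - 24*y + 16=-10*y^2 + 5*y + 15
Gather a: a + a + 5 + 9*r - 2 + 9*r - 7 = 2*a + 18*r - 4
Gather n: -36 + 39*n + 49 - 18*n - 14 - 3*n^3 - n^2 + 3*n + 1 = -3*n^3 - n^2 + 24*n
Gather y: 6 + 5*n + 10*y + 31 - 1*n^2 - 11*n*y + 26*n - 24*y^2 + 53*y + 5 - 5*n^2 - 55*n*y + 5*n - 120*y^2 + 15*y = -6*n^2 + 36*n - 144*y^2 + y*(78 - 66*n) + 42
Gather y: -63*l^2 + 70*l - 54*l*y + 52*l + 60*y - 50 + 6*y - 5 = -63*l^2 + 122*l + y*(66 - 54*l) - 55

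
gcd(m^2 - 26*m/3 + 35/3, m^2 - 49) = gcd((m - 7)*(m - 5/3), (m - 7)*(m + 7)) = m - 7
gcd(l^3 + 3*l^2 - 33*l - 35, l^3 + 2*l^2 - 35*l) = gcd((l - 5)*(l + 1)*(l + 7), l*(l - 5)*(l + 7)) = l^2 + 2*l - 35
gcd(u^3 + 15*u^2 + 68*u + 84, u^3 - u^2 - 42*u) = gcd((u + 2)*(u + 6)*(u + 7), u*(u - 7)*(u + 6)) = u + 6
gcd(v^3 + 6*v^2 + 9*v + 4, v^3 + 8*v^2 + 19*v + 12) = v^2 + 5*v + 4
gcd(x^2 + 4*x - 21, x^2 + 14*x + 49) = x + 7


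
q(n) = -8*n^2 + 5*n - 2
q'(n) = 5 - 16*n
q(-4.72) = -203.83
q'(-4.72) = 80.52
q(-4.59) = -193.49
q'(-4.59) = 78.44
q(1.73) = -17.29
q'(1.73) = -22.68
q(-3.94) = -145.89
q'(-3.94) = 68.04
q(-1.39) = -24.41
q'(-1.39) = 27.24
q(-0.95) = -13.97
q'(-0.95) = 20.20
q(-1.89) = -40.03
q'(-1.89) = 35.24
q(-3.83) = -138.50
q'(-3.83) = 66.28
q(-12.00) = -1214.00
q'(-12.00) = 197.00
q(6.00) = -260.00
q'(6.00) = -91.00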